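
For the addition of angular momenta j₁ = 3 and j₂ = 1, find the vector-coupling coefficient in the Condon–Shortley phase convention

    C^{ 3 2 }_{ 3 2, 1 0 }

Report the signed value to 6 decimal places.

+√(1/3) ≈ +0.577350

triangle: 1!·5!·1!/8! = 120/40320
(j±m)!: 5!·1!·1!·1!·5!·1! = 14400
prefactor² = (2J+1)·Δ·N² = 300
  k=0: +1/(0!·1!·1!·1!·4!·0!) = 1/24
  k=1: −1/(1!·0!·0!·0!·5!·1!) = -1/120
Σ = 1/30  ⇒  CG² = 300·1/30² = 1/3
CG = +√(1/3) = +0.577350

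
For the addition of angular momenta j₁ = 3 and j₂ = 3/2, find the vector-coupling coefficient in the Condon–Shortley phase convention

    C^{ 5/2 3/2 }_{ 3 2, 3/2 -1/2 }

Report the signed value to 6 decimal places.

+0.267261  (= +√(1/14))

triangle: 2!*4!*1!/8! = 48/40320
(j±m)!: 5!*1!*1!*2!*4!*1! = 5760
prefactor² = (2J+1)*Δ*N² = 288/7
  k=0: +1/(0!*2!*1!*1!*3!*0!) = 1/12
  k=1: −1/(1!*1!*0!*0!*4!*1!) = -1/24
Σ = 1/24  ⇒  CG² = 288/7*1/24² = 1/14
CG = +√(1/14) = +0.267261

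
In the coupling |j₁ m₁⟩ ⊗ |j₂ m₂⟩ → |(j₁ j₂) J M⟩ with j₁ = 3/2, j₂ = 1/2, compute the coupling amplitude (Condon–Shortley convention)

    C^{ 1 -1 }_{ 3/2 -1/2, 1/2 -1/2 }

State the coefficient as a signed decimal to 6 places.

√[3·1!2!0!/4! · 1!2!0!1!0!2!] = √(1)
  +(−1)^0/∏(0,1,2,0,0,0)! = 1/2  (running 1/2)
⟨..|..⟩ = √(1)·(1/2) = +0.500000

+√(1/4) = +0.500000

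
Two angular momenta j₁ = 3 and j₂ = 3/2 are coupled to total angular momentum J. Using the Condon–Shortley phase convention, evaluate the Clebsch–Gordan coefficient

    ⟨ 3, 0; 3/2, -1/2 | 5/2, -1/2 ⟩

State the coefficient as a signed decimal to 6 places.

triangle: 2!·4!·1!/8! = 48/40320
(j±m)!: 3!·3!·1!·2!·2!·3! = 864
prefactor² = (2J+1)·Δ·N² = 216/35
  k=0: +1/(0!·2!·3!·1!·1!·0!) = 1/12
  k=1: −1/(1!·1!·2!·0!·2!·1!) = -1/4
Σ = -1/6  ⇒  CG² = 216/35·(-1/6)² = 6/35
CG = −√(6/35) = -0.414039

-0.414039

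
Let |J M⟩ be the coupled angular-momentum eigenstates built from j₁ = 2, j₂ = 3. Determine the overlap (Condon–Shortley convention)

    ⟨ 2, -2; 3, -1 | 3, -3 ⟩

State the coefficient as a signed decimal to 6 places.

+0.408248  (= +√(1/6))

j₁+j₂−J=2  J+j₁−j₂=2  J−j₁+j₂=4  j₁+j₂+J+1=9
(j₁±m₁, j₂±m₂, J±M) = (0,4,2,4,0,6)
P² = 1536
sum k=2..2:
  [2] +1/96 = 1/96
S = 1/96
C² = P²·S² = 1/6 ; C = +0.408248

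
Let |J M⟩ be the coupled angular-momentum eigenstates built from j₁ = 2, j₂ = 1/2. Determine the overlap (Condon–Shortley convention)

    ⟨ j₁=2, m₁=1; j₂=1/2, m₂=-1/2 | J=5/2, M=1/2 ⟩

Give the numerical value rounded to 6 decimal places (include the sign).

triangle: 0!*4!*1!/6! = 24/720
(j±m)!: 3!*1!*0!*1!*3!*2! = 72
prefactor² = (2J+1)*Δ*N² = 72/5
  k=0: +1/(0!*0!*1!*0!*3!*1!) = 1/6
Σ = 1/6  ⇒  CG² = 72/5*1/6² = 2/5
CG = +√(2/5) = +0.632456

+0.632456  (= +√(2/5))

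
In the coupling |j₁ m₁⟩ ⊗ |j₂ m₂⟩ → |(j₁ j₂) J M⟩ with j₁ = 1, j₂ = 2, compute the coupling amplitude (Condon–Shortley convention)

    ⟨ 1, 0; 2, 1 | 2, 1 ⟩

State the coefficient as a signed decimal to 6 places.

j₁+j₂−J=1  J+j₁−j₂=1  J−j₁+j₂=3  j₁+j₂+J+1=6
(j₁±m₁, j₂±m₂, J±M) = (1,1,3,1,3,1)
P² = 3/2
sum k=0..1:
  [0] +1/6 = 1/6
  [1] −1/2 = -1/2
S = -1/3
C² = P²·S² = 1/6 ; C = -0.408248

−√(1/6) ≈ -0.408248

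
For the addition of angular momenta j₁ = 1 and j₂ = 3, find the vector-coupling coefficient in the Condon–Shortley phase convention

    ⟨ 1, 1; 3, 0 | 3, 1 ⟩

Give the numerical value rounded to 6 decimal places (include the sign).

+√(1/2) = +0.707107

j₁+j₂−J=1  J+j₁−j₂=1  J−j₁+j₂=5  j₁+j₂+J+1=8
(j₁±m₁, j₂±m₂, J±M) = (2,0,3,3,4,2)
P² = 72
sum k=0..0:
  [0] +1/12 = 1/12
S = 1/12
C² = P²·S² = 1/2 ; C = +0.707107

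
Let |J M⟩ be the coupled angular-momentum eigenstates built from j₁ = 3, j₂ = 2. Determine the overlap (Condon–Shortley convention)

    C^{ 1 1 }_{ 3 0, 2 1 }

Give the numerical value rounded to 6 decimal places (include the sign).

-0.292770

√[3·4!2!0!/7! · 3!3!3!1!2!0!] = √(432/35)
  +(−1)^3/∏(3,1,0,0,2,0)! = -1/12  (running -1/12)
⟨..|..⟩ = √(432/35)·(-1/12) = -0.292770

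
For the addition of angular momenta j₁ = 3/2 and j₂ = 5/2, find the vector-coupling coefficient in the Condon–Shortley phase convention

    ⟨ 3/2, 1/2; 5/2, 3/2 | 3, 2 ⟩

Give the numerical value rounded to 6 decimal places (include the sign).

triangle: 1!·2!·4!/8! = 48/40320
(j±m)!: 2!·1!·4!·1!·5!·1! = 5760
prefactor² = (2J+1)·Δ·N² = 48
  k=0: +1/(0!·1!·1!·4!·1!·0!) = 1/24
  k=1: −1/(1!·0!·0!·3!·2!·1!) = -1/12
Σ = -1/24  ⇒  CG² = 48·(-1/24)² = 1/12
CG = −√(1/12) = -0.288675

-0.288675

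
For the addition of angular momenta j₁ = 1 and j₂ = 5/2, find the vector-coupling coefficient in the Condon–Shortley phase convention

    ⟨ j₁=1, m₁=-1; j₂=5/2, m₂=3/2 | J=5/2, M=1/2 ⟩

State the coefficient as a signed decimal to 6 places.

-0.676123

√[6·1!1!4!/7! · 0!2!4!1!3!2!] = √(576/35)
  +(−1)^1/∏(1,0,1,3,0,1)! = -1/6  (running -1/6)
⟨..|..⟩ = √(576/35)·(-1/6) = -0.676123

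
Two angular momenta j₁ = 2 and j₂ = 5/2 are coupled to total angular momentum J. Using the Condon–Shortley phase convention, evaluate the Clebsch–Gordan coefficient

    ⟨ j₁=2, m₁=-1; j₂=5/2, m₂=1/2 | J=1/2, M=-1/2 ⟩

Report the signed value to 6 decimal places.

j₁+j₂−J=4  J+j₁−j₂=0  J−j₁+j₂=1  j₁+j₂+J+1=6
(j₁±m₁, j₂±m₂, J±M) = (1,3,3,2,0,1)
P² = 24/5
sum k=3..3:
  [3] −1/6 = -1/6
S = -1/6
C² = P²·S² = 2/15 ; C = -0.365148

−√(2/15) = -0.365148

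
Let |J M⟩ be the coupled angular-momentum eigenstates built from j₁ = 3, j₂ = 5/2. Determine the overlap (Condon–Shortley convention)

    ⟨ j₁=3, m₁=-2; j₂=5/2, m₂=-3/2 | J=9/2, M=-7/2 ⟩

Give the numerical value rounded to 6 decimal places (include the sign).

j₁+j₂−J=1  J+j₁−j₂=5  J−j₁+j₂=4  j₁+j₂+J+1=11
(j₁±m₁, j₂±m₂, J±M) = (1,5,1,4,1,8)
P² = 921600/11
sum k=0..1:
  [0] +1/720 = 1/720
  [1] −1/576 = -1/576
S = -1/2880
C² = P²·S² = 1/99 ; C = -0.100504

−√(1/99) = -0.100504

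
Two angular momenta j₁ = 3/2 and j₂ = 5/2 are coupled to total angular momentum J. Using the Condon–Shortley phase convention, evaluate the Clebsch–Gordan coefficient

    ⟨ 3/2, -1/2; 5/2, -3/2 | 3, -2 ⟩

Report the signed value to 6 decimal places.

j₁+j₂−J=1  J+j₁−j₂=2  J−j₁+j₂=4  j₁+j₂+J+1=8
(j₁±m₁, j₂±m₂, J±M) = (1,2,1,4,1,5)
P² = 48
sum k=0..1:
  [0] +1/12 = 1/12
  [1] −1/24 = -1/24
S = 1/24
C² = P²·S² = 1/12 ; C = +0.288675

+0.288675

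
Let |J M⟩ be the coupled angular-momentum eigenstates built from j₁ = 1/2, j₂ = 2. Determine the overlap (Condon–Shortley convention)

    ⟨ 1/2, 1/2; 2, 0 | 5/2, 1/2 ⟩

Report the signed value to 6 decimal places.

√[6·0!1!4!/6! · 1!0!2!2!3!2!] = √(48/5)
  +(−1)^0/∏(0,0,0,2,1,2)! = 1/4  (running 1/4)
⟨..|..⟩ = √(48/5)·(1/4) = +0.774597

+0.774597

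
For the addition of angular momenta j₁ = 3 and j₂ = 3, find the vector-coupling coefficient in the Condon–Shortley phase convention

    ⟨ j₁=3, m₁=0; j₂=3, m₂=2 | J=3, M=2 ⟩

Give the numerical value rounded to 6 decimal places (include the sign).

triangle: 3!×3!×3!/10! = 216/3628800
(j±m)!: 3!×3!×5!×1!×5!×1! = 518400
prefactor² = (2J+1)×Δ×N² = 216
  k=2: +1/(2!×1!×1!×3!×2!×0!) = 1/24
  k=3: −1/(3!×0!×0!×2!×3!×1!) = -1/72
Σ = 1/36  ⇒  CG² = 216×1/36² = 1/6
CG = +√(1/6) = +0.408248

+√(1/6) = +0.408248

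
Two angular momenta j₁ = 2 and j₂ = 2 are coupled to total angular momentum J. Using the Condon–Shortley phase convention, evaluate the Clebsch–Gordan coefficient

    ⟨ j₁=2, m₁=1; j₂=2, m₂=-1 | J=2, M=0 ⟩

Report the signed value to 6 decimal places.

√[5·2!2!2!/7! · 3!1!1!3!2!2!] = √(8/7)
  +(−1)^0/∏(0,2,1,1,1,1)! = 1/2  (running 1/2)
  +(−1)^1/∏(1,1,0,0,2,2)! = -1/4  (running 1/4)
⟨..|..⟩ = √(8/7)·(1/4) = +0.267261

+0.267261  (= +√(1/14))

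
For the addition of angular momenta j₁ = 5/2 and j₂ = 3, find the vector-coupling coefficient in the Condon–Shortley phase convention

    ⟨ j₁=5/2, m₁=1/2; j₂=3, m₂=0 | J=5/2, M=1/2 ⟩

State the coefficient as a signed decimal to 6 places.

j₁+j₂−J=3  J+j₁−j₂=2  J−j₁+j₂=3  j₁+j₂+J+1=9
(j₁±m₁, j₂±m₂, J±M) = (3,2,3,3,3,2)
P² = 216/35
sum k=0..2:
  [0] +1/72 = 1/72
  [1] −1/4 = -1/4
  [2] +1/8 = 1/8
S = -1/9
C² = P²·S² = 8/105 ; C = -0.276026

-0.276026  (= −√(8/105))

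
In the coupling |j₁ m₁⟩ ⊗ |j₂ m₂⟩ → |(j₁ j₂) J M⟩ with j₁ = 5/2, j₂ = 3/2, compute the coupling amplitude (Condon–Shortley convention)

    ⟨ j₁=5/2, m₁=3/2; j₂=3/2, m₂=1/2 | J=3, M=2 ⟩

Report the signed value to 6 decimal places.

+√(1/12) ≈ +0.288675

j₁+j₂−J=1  J+j₁−j₂=4  J−j₁+j₂=2  j₁+j₂+J+1=8
(j₁±m₁, j₂±m₂, J±M) = (4,1,2,1,5,1)
P² = 48
sum k=0..1:
  [0] +1/12 = 1/12
  [1] −1/24 = -1/24
S = 1/24
C² = P²·S² = 1/12 ; C = +0.288675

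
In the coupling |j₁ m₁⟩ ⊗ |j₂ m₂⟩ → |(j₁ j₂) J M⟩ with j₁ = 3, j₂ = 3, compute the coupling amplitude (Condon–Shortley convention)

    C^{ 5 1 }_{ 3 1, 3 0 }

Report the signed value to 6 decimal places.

+0.345033  (= +√(5/42))

√[11·1!5!5!/12! · 4!2!3!3!6!4!] = √(69120/7)
  +(−1)^0/∏(0,1,2,3,3,2)! = 1/144  (running 1/144)
  +(−1)^1/∏(1,0,1,2,4,3)! = -1/288  (running 1/288)
⟨..|..⟩ = √(69120/7)·(1/288) = +0.345033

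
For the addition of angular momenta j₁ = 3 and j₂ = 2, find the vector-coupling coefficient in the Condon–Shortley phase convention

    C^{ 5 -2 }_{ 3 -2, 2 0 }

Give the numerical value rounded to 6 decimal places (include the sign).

+0.547723  (= +√(3/10))

√[11·0!6!4!/11! · 1!5!2!2!3!7!] = √(69120)
  +(−1)^0/∏(0,0,5,2,1,2)! = 1/480  (running 1/480)
⟨..|..⟩ = √(69120)·(1/480) = +0.547723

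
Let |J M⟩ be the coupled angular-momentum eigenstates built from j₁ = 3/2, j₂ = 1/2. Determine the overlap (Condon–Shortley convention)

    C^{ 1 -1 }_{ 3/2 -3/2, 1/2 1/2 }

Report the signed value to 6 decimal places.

√[3·1!2!0!/4! · 0!3!1!0!0!2!] = √(3)
  +(−1)^1/∏(1,0,2,0,0,0)! = -1/2  (running -1/2)
⟨..|..⟩ = √(3)·(-1/2) = -0.866025

-0.866025  (= −√(3/4))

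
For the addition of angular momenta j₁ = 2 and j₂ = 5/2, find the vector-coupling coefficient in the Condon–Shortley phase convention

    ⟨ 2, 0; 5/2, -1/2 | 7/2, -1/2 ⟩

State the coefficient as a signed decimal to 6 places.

+√(4/105) = +0.195180

j₁+j₂−J=1  J+j₁−j₂=3  J−j₁+j₂=4  j₁+j₂+J+1=9
(j₁±m₁, j₂±m₂, J±M) = (2,2,2,3,3,4)
P² = 768/35
sum k=0..1:
  [0] +1/8 = 1/8
  [1] −1/12 = -1/12
S = 1/24
C² = P²·S² = 4/105 ; C = +0.195180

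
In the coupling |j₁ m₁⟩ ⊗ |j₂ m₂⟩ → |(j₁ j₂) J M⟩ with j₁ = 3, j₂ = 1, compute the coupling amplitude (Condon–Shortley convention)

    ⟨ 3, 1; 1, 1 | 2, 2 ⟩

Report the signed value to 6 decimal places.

triangle: 2!*4!*0!/7! = 48/5040
(j±m)!: 4!*2!*2!*0!*4!*0! = 2304
prefactor² = (2J+1)*Δ*N² = 768/7
  k=2: +1/(2!*0!*0!*0!*4!*0!) = 1/48
Σ = 1/48  ⇒  CG² = 768/7*1/48² = 1/21
CG = +√(1/21) = +0.218218

+√(1/21) ≈ +0.218218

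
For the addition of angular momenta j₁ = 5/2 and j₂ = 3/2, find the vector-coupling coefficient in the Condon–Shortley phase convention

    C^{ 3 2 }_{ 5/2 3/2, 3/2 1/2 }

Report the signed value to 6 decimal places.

+√(1/12) = +0.288675

√[7·1!4!2!/8! · 4!1!2!1!5!1!] = √(48)
  +(−1)^0/∏(0,1,1,2,3,0)! = 1/12  (running 1/12)
  +(−1)^1/∏(1,0,0,1,4,1)! = -1/24  (running 1/24)
⟨..|..⟩ = √(48)·(1/24) = +0.288675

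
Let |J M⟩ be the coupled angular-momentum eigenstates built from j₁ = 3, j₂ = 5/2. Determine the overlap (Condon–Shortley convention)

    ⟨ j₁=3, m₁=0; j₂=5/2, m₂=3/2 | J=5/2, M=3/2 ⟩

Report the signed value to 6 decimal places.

+0.483046

√[6·3!3!2!/9! · 3!3!4!1!4!1!] = √(864/35)
  +(−1)^2/∏(2,1,1,2,2,0)! = 1/8  (running 1/8)
  +(−1)^3/∏(3,0,0,1,3,1)! = -1/36  (running 7/72)
⟨..|..⟩ = √(864/35)·(7/72) = +0.483046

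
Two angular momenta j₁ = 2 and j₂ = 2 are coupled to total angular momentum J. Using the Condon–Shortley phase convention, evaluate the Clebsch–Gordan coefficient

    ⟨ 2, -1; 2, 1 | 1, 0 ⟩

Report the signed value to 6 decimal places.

j₁+j₂−J=3  J+j₁−j₂=1  J−j₁+j₂=1  j₁+j₂+J+1=6
(j₁±m₁, j₂±m₂, J±M) = (1,3,3,1,1,1)
P² = 9/10
sum k=2..3:
  [2] +1/2 = 1/2
  [3] −1/6 = -1/6
S = 1/3
C² = P²·S² = 1/10 ; C = +0.316228

+√(1/10) ≈ +0.316228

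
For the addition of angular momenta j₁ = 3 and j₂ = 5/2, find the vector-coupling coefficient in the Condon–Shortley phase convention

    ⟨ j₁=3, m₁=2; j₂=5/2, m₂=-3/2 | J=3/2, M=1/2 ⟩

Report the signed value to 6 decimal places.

√[4·4!2!1!/8! · 5!1!1!4!2!1!] = √(192/7)
  +(−1)^0/∏(0,4,1,1,1,0)! = 1/24  (running 1/24)
  +(−1)^1/∏(1,3,0,0,2,1)! = -1/12  (running -1/24)
⟨..|..⟩ = √(192/7)·(-1/24) = -0.218218

-0.218218  (= −√(1/21))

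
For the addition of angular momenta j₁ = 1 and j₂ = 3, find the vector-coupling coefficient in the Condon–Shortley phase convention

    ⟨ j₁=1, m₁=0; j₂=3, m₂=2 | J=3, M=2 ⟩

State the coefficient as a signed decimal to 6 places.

√[7·1!1!5!/8! · 1!1!5!1!5!1!] = √(300)
  +(−1)^0/∏(0,1,1,5,0,0)! = 1/120  (running 1/120)
  +(−1)^1/∏(1,0,0,4,1,1)! = -1/24  (running -1/30)
⟨..|..⟩ = √(300)·(-1/30) = -0.577350

−√(1/3) ≈ -0.577350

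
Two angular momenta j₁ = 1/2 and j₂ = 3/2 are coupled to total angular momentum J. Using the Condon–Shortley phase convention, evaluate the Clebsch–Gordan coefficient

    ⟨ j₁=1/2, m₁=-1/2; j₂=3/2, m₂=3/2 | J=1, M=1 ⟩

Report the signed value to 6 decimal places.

j₁+j₂−J=1  J+j₁−j₂=0  J−j₁+j₂=2  j₁+j₂+J+1=4
(j₁±m₁, j₂±m₂, J±M) = (0,1,3,0,2,0)
P² = 3
sum k=1..1:
  [1] −1/2 = -1/2
S = -1/2
C² = P²·S² = 3/4 ; C = -0.866025

-0.866025  (= −√(3/4))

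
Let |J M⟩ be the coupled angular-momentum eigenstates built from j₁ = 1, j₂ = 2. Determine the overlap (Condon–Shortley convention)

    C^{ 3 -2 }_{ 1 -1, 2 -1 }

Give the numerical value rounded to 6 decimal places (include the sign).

√[7·0!2!4!/7! · 0!2!1!3!1!5!] = √(96)
  +(−1)^0/∏(0,0,2,1,0,3)! = 1/12  (running 1/12)
⟨..|..⟩ = √(96)·(1/12) = +0.816497

+√(2/3) ≈ +0.816497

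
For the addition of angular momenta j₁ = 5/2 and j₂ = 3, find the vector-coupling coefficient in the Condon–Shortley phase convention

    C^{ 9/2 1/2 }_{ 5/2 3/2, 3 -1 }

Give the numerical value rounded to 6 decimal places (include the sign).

triangle: 1!*4!*5!/11! = 2880/39916800
(j±m)!: 4!*1!*2!*4!*5!*4! = 3317760
prefactor² = (2J+1)*Δ*N² = 184320/77
  k=0: +1/(0!*1!*1!*2!*3!*3!) = 1/72
  k=1: −1/(1!*0!*0!*1!*4!*4!) = -1/576
Σ = 7/576  ⇒  CG² = 184320/77*7/576² = 35/99
CG = +√(35/99) = +0.594588

+0.594588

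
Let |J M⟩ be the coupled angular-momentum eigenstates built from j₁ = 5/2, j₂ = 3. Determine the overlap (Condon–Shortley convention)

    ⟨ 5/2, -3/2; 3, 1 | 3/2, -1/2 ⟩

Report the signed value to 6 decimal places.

√[4·4!1!2!/8! · 1!4!4!2!1!2!] = √(384/35)
  +(−1)^3/∏(3,1,1,1,0,1)! = -1/6  (running -1/6)
  +(−1)^4/∏(4,0,0,0,1,2)! = 1/48  (running -7/48)
⟨..|..⟩ = √(384/35)·(-7/48) = -0.483046

−√(7/30) = -0.483046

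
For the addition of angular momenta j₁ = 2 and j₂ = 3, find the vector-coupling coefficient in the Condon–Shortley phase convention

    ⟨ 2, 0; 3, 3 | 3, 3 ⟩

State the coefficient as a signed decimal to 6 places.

√[7·2!2!4!/9! · 2!2!6!0!6!0!] = √(3840)
  +(−1)^2/∏(2,0,0,4,2,0)! = 1/96  (running 1/96)
⟨..|..⟩ = √(3840)·(1/96) = +0.645497

+√(5/12) ≈ +0.645497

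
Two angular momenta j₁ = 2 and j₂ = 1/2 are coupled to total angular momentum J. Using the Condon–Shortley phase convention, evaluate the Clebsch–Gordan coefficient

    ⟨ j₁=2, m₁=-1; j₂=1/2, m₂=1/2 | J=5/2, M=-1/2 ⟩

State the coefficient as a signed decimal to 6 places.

√[6·0!4!1!/6! · 1!3!1!0!2!3!] = √(72/5)
  +(−1)^0/∏(0,0,3,1,1,0)! = 1/6  (running 1/6)
⟨..|..⟩ = √(72/5)·(1/6) = +0.632456

+0.632456  (= +√(2/5))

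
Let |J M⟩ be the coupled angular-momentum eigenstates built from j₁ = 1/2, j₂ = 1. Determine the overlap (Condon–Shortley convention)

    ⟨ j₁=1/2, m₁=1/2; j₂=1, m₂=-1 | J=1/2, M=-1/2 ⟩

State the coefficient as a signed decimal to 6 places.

+√(2/3) = +0.816497

triangle: 1!×0!×1!/3! = 1/6
(j±m)!: 1!×0!×0!×2!×0!×1! = 2
prefactor² = (2J+1)×Δ×N² = 2/3
  k=0: +1/(0!×1!×0!×0!×0!×1!) = 1
Σ = 1  ⇒  CG² = 2/3×1² = 2/3
CG = +√(2/3) = +0.816497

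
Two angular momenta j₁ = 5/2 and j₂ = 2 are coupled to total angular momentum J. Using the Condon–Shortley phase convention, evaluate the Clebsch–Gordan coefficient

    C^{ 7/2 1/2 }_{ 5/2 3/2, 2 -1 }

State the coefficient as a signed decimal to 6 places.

+√(121/315) ≈ +0.619780

√[8·1!4!3!/9! · 4!1!1!3!4!3!] = √(2304/35)
  +(−1)^0/∏(0,1,1,1,3,2)! = 1/12  (running 1/12)
  +(−1)^1/∏(1,0,0,0,4,3)! = -1/144  (running 11/144)
⟨..|..⟩ = √(2304/35)·(11/144) = +0.619780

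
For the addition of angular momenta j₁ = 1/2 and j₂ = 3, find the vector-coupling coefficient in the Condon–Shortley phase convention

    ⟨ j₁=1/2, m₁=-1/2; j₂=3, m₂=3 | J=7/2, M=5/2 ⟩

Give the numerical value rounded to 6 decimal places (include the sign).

+0.377964  (= +√(1/7))

triangle: 0!×1!×6!/8! = 720/40320
(j±m)!: 0!×1!×6!×0!×6!×1! = 518400
prefactor² = (2J+1)×Δ×N² = 518400/7
  k=0: +1/(0!×0!×1!×6!×0!×0!) = 1/720
Σ = 1/720  ⇒  CG² = 518400/7×1/720² = 1/7
CG = +√(1/7) = +0.377964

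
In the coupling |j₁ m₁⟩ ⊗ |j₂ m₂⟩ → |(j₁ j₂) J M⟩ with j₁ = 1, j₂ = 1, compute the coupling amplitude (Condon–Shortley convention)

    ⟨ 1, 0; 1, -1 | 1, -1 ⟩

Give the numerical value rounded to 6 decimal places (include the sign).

+√(1/2) = +0.707107

j₁+j₂−J=1  J+j₁−j₂=1  J−j₁+j₂=1  j₁+j₂+J+1=4
(j₁±m₁, j₂±m₂, J±M) = (1,1,0,2,0,2)
P² = 1/2
sum k=0..0:
  [0] +1/1 = 1
S = 1
C² = P²·S² = 1/2 ; C = +0.707107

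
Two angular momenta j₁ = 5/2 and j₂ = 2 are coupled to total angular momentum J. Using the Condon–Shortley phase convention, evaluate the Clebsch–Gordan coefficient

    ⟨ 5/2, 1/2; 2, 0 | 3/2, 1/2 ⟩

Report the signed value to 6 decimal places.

triangle: 3!×2!×1!/7! = 12/5040
(j±m)!: 3!×2!×2!×2!×2!×1! = 96
prefactor² = (2J+1)×Δ×N² = 32/35
  k=1: −1/(1!×2!×1!×1!×1!×0!) = -1/2
  k=2: +1/(2!×1!×0!×0!×2!×1!) = 1/4
Σ = -1/4  ⇒  CG² = 32/35×(-1/4)² = 2/35
CG = −√(2/35) = -0.239046

-0.239046  (= −√(2/35))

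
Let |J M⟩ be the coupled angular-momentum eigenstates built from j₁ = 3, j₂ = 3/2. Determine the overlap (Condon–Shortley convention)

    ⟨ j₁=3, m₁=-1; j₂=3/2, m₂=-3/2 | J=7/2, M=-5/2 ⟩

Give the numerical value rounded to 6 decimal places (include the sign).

+√(10/21) ≈ +0.690066

j₁+j₂−J=1  J+j₁−j₂=5  J−j₁+j₂=2  j₁+j₂+J+1=9
(j₁±m₁, j₂±m₂, J±M) = (2,4,0,3,1,6)
P² = 7680/7
sum k=0..0:
  [0] +1/48 = 1/48
S = 1/48
C² = P²·S² = 10/21 ; C = +0.690066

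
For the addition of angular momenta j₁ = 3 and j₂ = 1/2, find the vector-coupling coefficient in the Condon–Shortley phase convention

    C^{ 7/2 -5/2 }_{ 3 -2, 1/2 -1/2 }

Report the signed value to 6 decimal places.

+0.925820  (= +√(6/7))

triangle: 0!·6!·1!/8! = 720/40320
(j±m)!: 1!·5!·0!·1!·1!·6! = 86400
prefactor² = (2J+1)·Δ·N² = 86400/7
  k=0: +1/(0!·0!·5!·0!·1!·1!) = 1/120
Σ = 1/120  ⇒  CG² = 86400/7·1/120² = 6/7
CG = +√(6/7) = +0.925820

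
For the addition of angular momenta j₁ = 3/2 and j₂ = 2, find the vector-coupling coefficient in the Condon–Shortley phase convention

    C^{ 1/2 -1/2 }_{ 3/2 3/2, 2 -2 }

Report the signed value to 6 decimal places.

+0.632456  (= +√(2/5))

triangle: 3!×0!×1!/5! = 6/120
(j±m)!: 3!×0!×0!×4!×0!×1! = 144
prefactor² = (2J+1)×Δ×N² = 72/5
  k=0: +1/(0!×3!×0!×0!×0!×1!) = 1/6
Σ = 1/6  ⇒  CG² = 72/5×1/6² = 2/5
CG = +√(2/5) = +0.632456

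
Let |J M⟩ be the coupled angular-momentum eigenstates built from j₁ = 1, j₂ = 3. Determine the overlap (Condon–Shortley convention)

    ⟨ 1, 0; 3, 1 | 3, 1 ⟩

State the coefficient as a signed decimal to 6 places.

√[7·1!1!5!/8! · 1!1!4!2!4!2!] = √(48)
  +(−1)^0/∏(0,1,1,4,0,1)! = 1/24  (running 1/24)
  +(−1)^1/∏(1,0,0,3,1,2)! = -1/12  (running -1/24)
⟨..|..⟩ = √(48)·(-1/24) = -0.288675

−√(1/12) = -0.288675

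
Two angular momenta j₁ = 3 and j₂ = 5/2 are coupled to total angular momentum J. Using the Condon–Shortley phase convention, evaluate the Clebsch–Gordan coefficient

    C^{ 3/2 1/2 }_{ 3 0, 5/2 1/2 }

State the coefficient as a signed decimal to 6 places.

√[4·4!2!1!/8! · 3!3!3!2!2!1!] = √(144/35)
  +(−1)^2/∏(2,2,1,1,1,0)! = 1/4  (running 1/4)
  +(−1)^3/∏(3,1,0,0,2,1)! = -1/12  (running 1/6)
⟨..|..⟩ = √(144/35)·(1/6) = +0.338062

+0.338062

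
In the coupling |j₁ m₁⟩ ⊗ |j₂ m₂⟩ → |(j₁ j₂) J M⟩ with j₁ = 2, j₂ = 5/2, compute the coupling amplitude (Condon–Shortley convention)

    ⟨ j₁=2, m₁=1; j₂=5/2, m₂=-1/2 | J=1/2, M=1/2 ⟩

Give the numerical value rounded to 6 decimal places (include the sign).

-0.365148  (= −√(2/15))

√[2·4!0!1!/6! · 3!1!2!3!1!0!] = √(24/5)
  +(−1)^1/∏(1,3,0,1,0,0)! = -1/6  (running -1/6)
⟨..|..⟩ = √(24/5)·(-1/6) = -0.365148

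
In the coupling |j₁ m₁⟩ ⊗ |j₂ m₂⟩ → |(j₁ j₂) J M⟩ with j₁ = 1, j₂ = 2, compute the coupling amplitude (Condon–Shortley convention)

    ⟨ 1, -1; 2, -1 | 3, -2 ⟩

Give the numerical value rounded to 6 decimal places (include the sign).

+0.816497  (= +√(2/3))

j₁+j₂−J=0  J+j₁−j₂=2  J−j₁+j₂=4  j₁+j₂+J+1=7
(j₁±m₁, j₂±m₂, J±M) = (0,2,1,3,1,5)
P² = 96
sum k=0..0:
  [0] +1/12 = 1/12
S = 1/12
C² = P²·S² = 2/3 ; C = +0.816497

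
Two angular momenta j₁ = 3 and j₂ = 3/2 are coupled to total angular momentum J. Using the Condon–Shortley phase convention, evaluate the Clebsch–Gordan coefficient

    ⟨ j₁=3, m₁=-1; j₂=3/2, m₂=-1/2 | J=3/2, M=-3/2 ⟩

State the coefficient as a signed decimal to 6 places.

j₁+j₂−J=3  J+j₁−j₂=3  J−j₁+j₂=0  j₁+j₂+J+1=7
(j₁±m₁, j₂±m₂, J±M) = (2,4,1,2,0,3)
P² = 576/35
sum k=1..1:
  [1] −1/12 = -1/12
S = -1/12
C² = P²·S² = 4/35 ; C = -0.338062

−√(4/35) = -0.338062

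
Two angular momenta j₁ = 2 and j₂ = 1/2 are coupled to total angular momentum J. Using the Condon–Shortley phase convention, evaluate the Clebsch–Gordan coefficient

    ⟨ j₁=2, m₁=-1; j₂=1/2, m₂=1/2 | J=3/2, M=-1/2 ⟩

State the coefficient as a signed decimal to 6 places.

triangle: 1!·3!·0!/5! = 6/120
(j±m)!: 1!·3!·1!·0!·1!·2! = 12
prefactor² = (2J+1)·Δ·N² = 12/5
  k=1: −1/(1!·0!·2!·0!·1!·0!) = -1/2
Σ = -1/2  ⇒  CG² = 12/5·(-1/2)² = 3/5
CG = −√(3/5) = -0.774597

−√(3/5) ≈ -0.774597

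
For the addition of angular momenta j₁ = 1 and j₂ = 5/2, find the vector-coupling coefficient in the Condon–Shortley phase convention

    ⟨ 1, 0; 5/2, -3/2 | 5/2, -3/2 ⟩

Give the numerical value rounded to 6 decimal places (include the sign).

+0.507093  (= +√(9/35))

√[6·1!1!4!/7! · 1!1!1!4!1!4!] = √(576/35)
  +(−1)^0/∏(0,1,1,1,0,3)! = 1/6  (running 1/6)
  +(−1)^1/∏(1,0,0,0,1,4)! = -1/24  (running 1/8)
⟨..|..⟩ = √(576/35)·(1/8) = +0.507093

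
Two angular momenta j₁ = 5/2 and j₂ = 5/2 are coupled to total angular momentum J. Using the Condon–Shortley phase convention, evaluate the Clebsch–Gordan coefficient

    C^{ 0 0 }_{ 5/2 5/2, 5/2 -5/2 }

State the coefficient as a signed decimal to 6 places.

triangle: 5!×0!×0!/6! = 120/720
(j±m)!: 5!×0!×0!×5!×0!×0! = 14400
prefactor² = (2J+1)×Δ×N² = 2400
  k=0: +1/(0!×5!×0!×0!×0!×0!) = 1/120
Σ = 1/120  ⇒  CG² = 2400×1/120² = 1/6
CG = +√(1/6) = +0.408248

+√(1/6) = +0.408248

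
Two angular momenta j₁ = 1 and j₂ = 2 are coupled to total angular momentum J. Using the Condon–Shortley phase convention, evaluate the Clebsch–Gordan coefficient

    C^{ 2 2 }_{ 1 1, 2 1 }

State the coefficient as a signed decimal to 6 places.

+0.577350

j₁+j₂−J=1  J+j₁−j₂=1  J−j₁+j₂=3  j₁+j₂+J+1=6
(j₁±m₁, j₂±m₂, J±M) = (2,0,3,1,4,0)
P² = 12
sum k=0..0:
  [0] +1/6 = 1/6
S = 1/6
C² = P²·S² = 1/3 ; C = +0.577350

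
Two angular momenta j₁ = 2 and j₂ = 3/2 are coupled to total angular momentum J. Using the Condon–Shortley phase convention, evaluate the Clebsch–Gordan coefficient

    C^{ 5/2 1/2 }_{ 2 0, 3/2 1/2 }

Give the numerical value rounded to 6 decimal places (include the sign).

√[6·1!3!2!/7! · 2!2!2!1!3!2!] = √(48/35)
  +(−1)^0/∏(0,1,2,2,1,0)! = 1/4  (running 1/4)
  +(−1)^1/∏(1,0,1,1,2,1)! = -1/2  (running -1/4)
⟨..|..⟩ = √(48/35)·(-1/4) = -0.292770

-0.292770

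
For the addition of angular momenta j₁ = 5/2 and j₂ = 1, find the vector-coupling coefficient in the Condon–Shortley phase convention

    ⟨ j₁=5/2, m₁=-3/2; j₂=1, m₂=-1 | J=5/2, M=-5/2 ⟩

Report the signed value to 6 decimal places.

j₁+j₂−J=1  J+j₁−j₂=4  J−j₁+j₂=1  j₁+j₂+J+1=7
(j₁±m₁, j₂±m₂, J±M) = (1,4,0,2,0,5)
P² = 1152/7
sum k=0..0:
  [0] +1/24 = 1/24
S = 1/24
C² = P²·S² = 2/7 ; C = +0.534522

+√(2/7) ≈ +0.534522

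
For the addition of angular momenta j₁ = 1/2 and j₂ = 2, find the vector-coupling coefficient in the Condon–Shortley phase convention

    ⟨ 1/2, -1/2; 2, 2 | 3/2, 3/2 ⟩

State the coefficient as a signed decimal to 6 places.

triangle: 1!×0!×3!/5! = 6/120
(j±m)!: 0!×1!×4!×0!×3!×0! = 144
prefactor² = (2J+1)×Δ×N² = 144/5
  k=1: −1/(1!×0!×0!×3!×0!×0!) = -1/6
Σ = -1/6  ⇒  CG² = 144/5×(-1/6)² = 4/5
CG = −√(4/5) = -0.894427

-0.894427  (= −√(4/5))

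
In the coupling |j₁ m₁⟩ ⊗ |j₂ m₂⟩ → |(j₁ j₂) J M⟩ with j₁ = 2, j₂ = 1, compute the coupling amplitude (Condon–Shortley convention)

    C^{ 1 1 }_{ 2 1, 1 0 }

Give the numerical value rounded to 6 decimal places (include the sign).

j₁+j₂−J=2  J+j₁−j₂=2  J−j₁+j₂=0  j₁+j₂+J+1=5
(j₁±m₁, j₂±m₂, J±M) = (3,1,1,1,2,0)
P² = 6/5
sum k=1..1:
  [1] −1/2 = -1/2
S = -1/2
C² = P²·S² = 3/10 ; C = -0.547723

-0.547723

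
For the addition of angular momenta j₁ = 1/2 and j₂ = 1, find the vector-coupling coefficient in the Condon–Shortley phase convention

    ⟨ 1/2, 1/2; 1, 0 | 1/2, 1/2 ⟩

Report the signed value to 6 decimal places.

+√(1/3) = +0.577350

j₁+j₂−J=1  J+j₁−j₂=0  J−j₁+j₂=1  j₁+j₂+J+1=3
(j₁±m₁, j₂±m₂, J±M) = (1,0,1,1,1,0)
P² = 1/3
sum k=0..0:
  [0] +1/1 = 1
S = 1
C² = P²·S² = 1/3 ; C = +0.577350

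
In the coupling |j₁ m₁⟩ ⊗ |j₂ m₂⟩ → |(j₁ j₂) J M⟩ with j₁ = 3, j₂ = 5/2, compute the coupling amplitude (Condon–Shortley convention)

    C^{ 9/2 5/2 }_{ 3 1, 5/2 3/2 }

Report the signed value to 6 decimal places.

triangle: 1!*5!*4!/11! = 2880/39916800
(j±m)!: 4!*2!*4!*1!*7!*2! = 11612160
prefactor² = (2J+1)*Δ*N² = 92160/11
  k=0: +1/(0!*1!*2!*4!*3!*0!) = 1/288
  k=1: −1/(1!*0!*1!*3!*4!*1!) = -1/144
Σ = -1/288  ⇒  CG² = 92160/11*(-1/288)² = 10/99
CG = −√(10/99) = -0.317821

-0.317821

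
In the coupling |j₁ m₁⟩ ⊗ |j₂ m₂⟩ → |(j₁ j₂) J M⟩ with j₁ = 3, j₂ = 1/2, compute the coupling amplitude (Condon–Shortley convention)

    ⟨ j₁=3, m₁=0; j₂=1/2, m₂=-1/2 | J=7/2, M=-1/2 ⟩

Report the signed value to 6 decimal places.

+√(4/7) ≈ +0.755929

√[8·0!6!1!/8! · 3!3!0!1!3!4!] = √(5184/7)
  +(−1)^0/∏(0,0,3,0,3,1)! = 1/36  (running 1/36)
⟨..|..⟩ = √(5184/7)·(1/36) = +0.755929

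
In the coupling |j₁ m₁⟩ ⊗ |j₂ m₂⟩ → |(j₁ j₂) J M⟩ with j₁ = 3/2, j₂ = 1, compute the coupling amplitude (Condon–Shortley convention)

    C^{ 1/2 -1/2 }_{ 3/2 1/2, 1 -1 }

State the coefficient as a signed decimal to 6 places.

+√(1/6) = +0.408248

j₁+j₂−J=2  J+j₁−j₂=1  J−j₁+j₂=0  j₁+j₂+J+1=4
(j₁±m₁, j₂±m₂, J±M) = (2,1,0,2,0,1)
P² = 2/3
sum k=0..0:
  [0] +1/2 = 1/2
S = 1/2
C² = P²·S² = 1/6 ; C = +0.408248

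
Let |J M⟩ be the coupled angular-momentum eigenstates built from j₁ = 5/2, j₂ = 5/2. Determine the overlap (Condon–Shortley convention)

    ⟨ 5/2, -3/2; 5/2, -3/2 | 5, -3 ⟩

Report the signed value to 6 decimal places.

√[11·0!5!5!/11! · 1!4!1!4!2!8!] = √(184320)
  +(−1)^0/∏(0,0,4,1,1,4)! = 1/576  (running 1/576)
⟨..|..⟩ = √(184320)·(1/576) = +0.745356

+0.745356  (= +√(5/9))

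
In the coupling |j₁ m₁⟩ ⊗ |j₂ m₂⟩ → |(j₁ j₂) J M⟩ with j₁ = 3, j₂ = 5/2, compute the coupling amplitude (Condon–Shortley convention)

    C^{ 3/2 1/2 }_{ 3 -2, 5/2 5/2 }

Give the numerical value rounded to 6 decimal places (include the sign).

+√(5/21) = +0.487950

j₁+j₂−J=4  J+j₁−j₂=2  J−j₁+j₂=1  j₁+j₂+J+1=8
(j₁±m₁, j₂±m₂, J±M) = (1,5,5,0,2,1)
P² = 960/7
sum k=4..4:
  [4] +1/24 = 1/24
S = 1/24
C² = P²·S² = 5/21 ; C = +0.487950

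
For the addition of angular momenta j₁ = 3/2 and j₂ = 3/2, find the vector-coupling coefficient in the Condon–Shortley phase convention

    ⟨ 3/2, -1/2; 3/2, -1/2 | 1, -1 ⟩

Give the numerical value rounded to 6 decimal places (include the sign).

-0.632456  (= −√(2/5))

√[3·2!1!1!/5! · 1!2!1!2!0!2!] = √(2/5)
  +(−1)^1/∏(1,1,1,0,0,1)! = -1  (running -1)
⟨..|..⟩ = √(2/5)·(-1) = -0.632456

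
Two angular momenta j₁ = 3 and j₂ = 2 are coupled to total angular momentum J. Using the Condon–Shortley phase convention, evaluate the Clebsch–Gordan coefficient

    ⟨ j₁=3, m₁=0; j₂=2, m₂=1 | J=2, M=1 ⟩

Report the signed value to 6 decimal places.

+√(2/7) = +0.534522

triangle: 3!×3!×1!/8! = 36/40320
(j±m)!: 3!×3!×3!×1!×3!×1! = 1296
prefactor² = (2J+1)×Δ×N² = 81/14
  k=2: +1/(2!×1!×1!×1!×2!×0!) = 1/4
  k=3: −1/(3!×0!×0!×0!×3!×1!) = -1/36
Σ = 2/9  ⇒  CG² = 81/14×2/9² = 2/7
CG = +√(2/7) = +0.534522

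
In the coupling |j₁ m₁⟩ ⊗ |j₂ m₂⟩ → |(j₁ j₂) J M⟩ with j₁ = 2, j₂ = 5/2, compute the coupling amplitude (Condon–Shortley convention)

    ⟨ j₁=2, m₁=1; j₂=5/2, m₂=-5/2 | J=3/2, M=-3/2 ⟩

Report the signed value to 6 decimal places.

triangle: 3!*1!*2!/7! = 12/5040
(j±m)!: 3!*1!*0!*5!*0!*3! = 4320
prefactor² = (2J+1)*Δ*N² = 288/7
  k=0: +1/(0!*3!*1!*0!*0!*2!) = 1/12
Σ = 1/12  ⇒  CG² = 288/7*1/12² = 2/7
CG = +√(2/7) = +0.534522

+0.534522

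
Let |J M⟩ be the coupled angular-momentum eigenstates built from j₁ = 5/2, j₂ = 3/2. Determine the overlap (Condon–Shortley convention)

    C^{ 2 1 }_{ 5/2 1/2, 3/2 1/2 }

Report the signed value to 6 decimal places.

j₁+j₂−J=2  J+j₁−j₂=3  J−j₁+j₂=1  j₁+j₂+J+1=7
(j₁±m₁, j₂±m₂, J±M) = (3,2,2,1,3,1)
P² = 12/7
sum k=1..2:
  [1] −1/2 = -1/2
  [2] +1/12 = 1/12
S = -5/12
C² = P²·S² = 25/84 ; C = -0.545545

−√(25/84) = -0.545545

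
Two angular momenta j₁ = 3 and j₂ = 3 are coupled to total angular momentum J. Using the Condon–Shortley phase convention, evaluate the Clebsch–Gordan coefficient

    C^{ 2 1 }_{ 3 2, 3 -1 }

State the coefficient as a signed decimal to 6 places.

√[5·4!2!2!/9! · 5!1!2!4!3!1!] = √(320/7)
  +(−1)^0/∏(0,4,1,2,1,0)! = 1/48  (running 1/48)
  +(−1)^1/∏(1,3,0,1,2,1)! = -1/12  (running -1/16)
⟨..|..⟩ = √(320/7)·(-1/16) = -0.422577

-0.422577  (= −√(5/28))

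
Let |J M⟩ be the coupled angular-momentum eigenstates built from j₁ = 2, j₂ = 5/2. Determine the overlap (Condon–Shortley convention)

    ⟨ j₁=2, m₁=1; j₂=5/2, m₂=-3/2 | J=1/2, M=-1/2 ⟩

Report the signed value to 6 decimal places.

j₁+j₂−J=4  J+j₁−j₂=0  J−j₁+j₂=1  j₁+j₂+J+1=6
(j₁±m₁, j₂±m₂, J±M) = (3,1,1,4,0,1)
P² = 48/5
sum k=1..1:
  [1] −1/6 = -1/6
S = -1/6
C² = P²·S² = 4/15 ; C = -0.516398

−√(4/15) = -0.516398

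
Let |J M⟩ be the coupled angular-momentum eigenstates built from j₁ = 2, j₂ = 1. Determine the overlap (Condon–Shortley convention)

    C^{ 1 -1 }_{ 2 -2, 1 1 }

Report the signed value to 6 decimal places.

j₁+j₂−J=2  J+j₁−j₂=2  J−j₁+j₂=0  j₁+j₂+J+1=5
(j₁±m₁, j₂±m₂, J±M) = (0,4,2,0,0,2)
P² = 48/5
sum k=2..2:
  [2] +1/4 = 1/4
S = 1/4
C² = P²·S² = 3/5 ; C = +0.774597

+0.774597  (= +√(3/5))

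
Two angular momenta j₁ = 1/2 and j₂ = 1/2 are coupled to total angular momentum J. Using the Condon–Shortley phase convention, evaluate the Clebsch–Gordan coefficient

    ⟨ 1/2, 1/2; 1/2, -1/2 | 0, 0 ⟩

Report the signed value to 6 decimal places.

j₁+j₂−J=1  J+j₁−j₂=0  J−j₁+j₂=0  j₁+j₂+J+1=2
(j₁±m₁, j₂±m₂, J±M) = (1,0,0,1,0,0)
P² = 1/2
sum k=0..0:
  [0] +1/1 = 1
S = 1
C² = P²·S² = 1/2 ; C = +0.707107

+0.707107  (= +√(1/2))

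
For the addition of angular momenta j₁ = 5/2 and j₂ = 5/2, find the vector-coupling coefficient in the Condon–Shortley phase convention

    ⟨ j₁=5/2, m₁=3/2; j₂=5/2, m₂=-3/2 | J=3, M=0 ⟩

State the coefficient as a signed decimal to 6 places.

triangle: 2!*3!*3!/9! = 72/362880
(j±m)!: 4!*1!*1!*4!*3!*3! = 20736
prefactor² = (2J+1)*Δ*N² = 144/5
  k=0: +1/(0!*2!*1!*1!*2!*2!) = 1/8
  k=1: −1/(1!*1!*0!*0!*3!*3!) = -1/36
Σ = 7/72  ⇒  CG² = 144/5*7/72² = 49/180
CG = +√(49/180) = +0.521749

+0.521749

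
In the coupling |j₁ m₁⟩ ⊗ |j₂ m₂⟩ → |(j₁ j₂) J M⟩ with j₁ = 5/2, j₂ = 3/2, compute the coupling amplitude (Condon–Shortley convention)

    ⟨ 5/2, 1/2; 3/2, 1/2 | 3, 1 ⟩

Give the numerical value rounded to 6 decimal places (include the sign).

j₁+j₂−J=1  J+j₁−j₂=4  J−j₁+j₂=2  j₁+j₂+J+1=8
(j₁±m₁, j₂±m₂, J±M) = (3,2,2,1,4,2)
P² = 48/5
sum k=0..1:
  [0] +1/8 = 1/8
  [1] −1/6 = -1/6
S = -1/24
C² = P²·S² = 1/60 ; C = -0.129099

-0.129099  (= −√(1/60))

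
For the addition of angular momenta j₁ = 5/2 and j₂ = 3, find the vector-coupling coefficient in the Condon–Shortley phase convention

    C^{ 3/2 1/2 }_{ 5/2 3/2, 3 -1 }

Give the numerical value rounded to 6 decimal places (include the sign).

√[4·4!1!2!/8! · 4!1!2!4!2!1!] = √(384/35)
  +(−1)^0/∏(0,4,1,2,0,0)! = 1/48  (running 1/48)
  +(−1)^1/∏(1,3,0,1,1,1)! = -1/6  (running -7/48)
⟨..|..⟩ = √(384/35)·(-7/48) = -0.483046

-0.483046  (= −√(7/30))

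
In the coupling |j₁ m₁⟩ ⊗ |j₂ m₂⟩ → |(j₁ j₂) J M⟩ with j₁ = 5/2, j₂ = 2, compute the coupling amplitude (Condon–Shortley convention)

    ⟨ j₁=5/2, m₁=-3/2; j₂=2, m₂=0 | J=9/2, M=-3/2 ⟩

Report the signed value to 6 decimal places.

+0.597614

triangle: 0!·5!·4!/10! = 2880/3628800
(j±m)!: 1!·4!·2!·2!·3!·6! = 414720
prefactor² = (2J+1)·Δ·N² = 23040/7
  k=0: +1/(0!·0!·4!·2!·1!·2!) = 1/96
Σ = 1/96  ⇒  CG² = 23040/7·1/96² = 5/14
CG = +√(5/14) = +0.597614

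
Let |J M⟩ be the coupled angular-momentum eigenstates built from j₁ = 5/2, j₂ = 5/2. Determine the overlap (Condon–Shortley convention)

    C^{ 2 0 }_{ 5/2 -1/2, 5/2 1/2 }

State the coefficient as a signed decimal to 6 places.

+0.436436

√[5·3!2!2!/8! · 2!3!3!2!2!2!] = √(12/7)
  +(−1)^1/∏(1,2,2,2,0,0)! = -1/8  (running -1/8)
  +(−1)^2/∏(2,1,1,1,1,1)! = 1/2  (running 3/8)
  +(−1)^3/∏(3,0,0,0,2,2)! = -1/24  (running 1/3)
⟨..|..⟩ = √(12/7)·(1/3) = +0.436436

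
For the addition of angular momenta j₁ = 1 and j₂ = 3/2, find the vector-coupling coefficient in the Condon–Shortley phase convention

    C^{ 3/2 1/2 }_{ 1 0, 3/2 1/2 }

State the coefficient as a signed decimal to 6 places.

−√(1/15) ≈ -0.258199

j₁+j₂−J=1  J+j₁−j₂=1  J−j₁+j₂=2  j₁+j₂+J+1=5
(j₁±m₁, j₂±m₂, J±M) = (1,1,2,1,2,1)
P² = 4/15
sum k=0..1:
  [0] +1/2 = 1/2
  [1] −1/1 = -1
S = -1/2
C² = P²·S² = 1/15 ; C = -0.258199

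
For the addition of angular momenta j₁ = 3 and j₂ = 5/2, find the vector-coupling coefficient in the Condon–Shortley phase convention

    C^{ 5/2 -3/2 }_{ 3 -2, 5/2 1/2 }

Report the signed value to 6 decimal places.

j₁+j₂−J=3  J+j₁−j₂=3  J−j₁+j₂=2  j₁+j₂+J+1=9
(j₁±m₁, j₂±m₂, J±M) = (1,5,3,2,1,4)
P² = 288/7
sum k=2..3:
  [2] +1/12 = 1/12
  [3] −1/24 = -1/24
S = 1/24
C² = P²·S² = 1/14 ; C = +0.267261

+√(1/14) ≈ +0.267261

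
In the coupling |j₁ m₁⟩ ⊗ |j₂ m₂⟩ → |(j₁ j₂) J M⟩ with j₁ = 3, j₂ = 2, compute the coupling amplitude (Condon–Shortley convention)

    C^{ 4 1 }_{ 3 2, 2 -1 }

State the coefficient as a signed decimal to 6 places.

√[9·1!5!3!/10! · 5!1!1!3!5!3!] = √(6480/7)
  +(−1)^0/∏(0,1,1,1,4,2)! = 1/48  (running 1/48)
  +(−1)^1/∏(1,0,0,0,5,3)! = -1/720  (running 7/360)
⟨..|..⟩ = √(6480/7)·(7/360) = +0.591608

+0.591608  (= +√(7/20))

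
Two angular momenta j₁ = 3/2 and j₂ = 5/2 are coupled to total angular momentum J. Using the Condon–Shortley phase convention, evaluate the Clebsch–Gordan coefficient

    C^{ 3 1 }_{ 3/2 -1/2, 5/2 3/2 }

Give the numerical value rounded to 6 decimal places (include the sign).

triangle: 1!*2!*4!/8! = 48/40320
(j±m)!: 1!*2!*4!*1!*4!*2! = 2304
prefactor² = (2J+1)*Δ*N² = 96/5
  k=0: +1/(0!*1!*2!*4!*0!*0!) = 1/48
  k=1: −1/(1!*0!*1!*3!*1!*1!) = -1/6
Σ = -7/48  ⇒  CG² = 96/5*(-7/48)² = 49/120
CG = −√(49/120) = -0.639010

-0.639010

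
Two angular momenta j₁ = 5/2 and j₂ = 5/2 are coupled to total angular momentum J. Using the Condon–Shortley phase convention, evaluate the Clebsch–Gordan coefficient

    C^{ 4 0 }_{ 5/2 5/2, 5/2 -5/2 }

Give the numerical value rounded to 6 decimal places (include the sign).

j₁+j₂−J=1  J+j₁−j₂=4  J−j₁+j₂=4  j₁+j₂+J+1=10
(j₁±m₁, j₂±m₂, J±M) = (5,0,0,5,4,4)
P² = 82944/7
sum k=0..0:
  [0] +1/576 = 1/576
S = 1/576
C² = P²·S² = 1/28 ; C = +0.188982

+0.188982  (= +√(1/28))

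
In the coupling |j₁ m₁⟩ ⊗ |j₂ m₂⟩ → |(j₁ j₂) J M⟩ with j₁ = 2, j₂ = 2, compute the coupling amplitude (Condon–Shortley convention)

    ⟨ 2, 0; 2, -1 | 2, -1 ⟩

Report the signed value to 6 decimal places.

−√(1/14) ≈ -0.267261

j₁+j₂−J=2  J+j₁−j₂=2  J−j₁+j₂=2  j₁+j₂+J+1=7
(j₁±m₁, j₂±m₂, J±M) = (2,2,1,3,1,3)
P² = 8/7
sum k=0..1:
  [0] +1/4 = 1/4
  [1] −1/2 = -1/2
S = -1/4
C² = P²·S² = 1/14 ; C = -0.267261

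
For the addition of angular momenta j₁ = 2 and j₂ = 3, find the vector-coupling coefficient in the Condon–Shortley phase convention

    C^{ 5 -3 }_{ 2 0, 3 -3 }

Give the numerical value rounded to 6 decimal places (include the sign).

√[11·0!4!6!/11! · 2!2!0!6!2!8!] = √(1105920)
  +(−1)^0/∏(0,0,2,0,2,6)! = 1/2880  (running 1/2880)
⟨..|..⟩ = √(1105920)·(1/2880) = +0.365148

+0.365148  (= +√(2/15))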